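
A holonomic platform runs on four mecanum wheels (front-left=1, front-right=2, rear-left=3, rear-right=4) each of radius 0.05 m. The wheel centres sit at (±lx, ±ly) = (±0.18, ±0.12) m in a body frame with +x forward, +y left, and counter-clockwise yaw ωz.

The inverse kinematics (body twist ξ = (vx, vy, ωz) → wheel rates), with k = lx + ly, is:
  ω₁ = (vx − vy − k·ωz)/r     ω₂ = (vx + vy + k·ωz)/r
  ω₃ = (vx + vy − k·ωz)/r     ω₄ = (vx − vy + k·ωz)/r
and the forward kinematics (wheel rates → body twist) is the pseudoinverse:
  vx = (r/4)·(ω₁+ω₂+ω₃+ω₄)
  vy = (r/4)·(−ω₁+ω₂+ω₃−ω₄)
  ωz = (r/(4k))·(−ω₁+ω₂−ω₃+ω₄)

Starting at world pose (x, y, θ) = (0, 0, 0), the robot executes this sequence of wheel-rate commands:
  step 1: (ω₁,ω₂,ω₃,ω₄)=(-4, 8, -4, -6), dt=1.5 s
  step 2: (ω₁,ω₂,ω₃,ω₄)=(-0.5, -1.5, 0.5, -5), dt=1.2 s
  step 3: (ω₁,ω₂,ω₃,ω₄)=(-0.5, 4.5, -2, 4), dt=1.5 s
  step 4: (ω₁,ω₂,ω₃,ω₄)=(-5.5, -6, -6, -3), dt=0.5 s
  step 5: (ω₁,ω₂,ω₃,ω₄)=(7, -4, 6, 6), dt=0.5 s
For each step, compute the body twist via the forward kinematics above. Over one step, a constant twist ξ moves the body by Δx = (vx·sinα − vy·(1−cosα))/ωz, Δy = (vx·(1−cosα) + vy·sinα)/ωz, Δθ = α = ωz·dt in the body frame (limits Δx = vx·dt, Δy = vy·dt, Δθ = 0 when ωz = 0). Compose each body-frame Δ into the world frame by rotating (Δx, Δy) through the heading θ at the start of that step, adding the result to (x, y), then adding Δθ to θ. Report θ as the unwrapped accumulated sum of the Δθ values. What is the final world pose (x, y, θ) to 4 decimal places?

(-0.1404, 0.1932, 0.8104)

step 1: ξ=(vx,vy,ωz)=(-0.0750, 0.1750, 0.4167), dt=1.5 → body Δ=(-0.1847, 0.2117, 0.6250) → world pose (-0.1847, 0.2117, 0.6250)
step 2: ξ=(vx,vy,ωz)=(-0.0813, 0.0562, -0.2708), dt=1.2 → body Δ=(-0.0849, 0.0820, -0.3250) → world pose (-0.3016, 0.2285, 0.3000)
step 3: ξ=(vx,vy,ωz)=(0.0750, -0.0125, 0.4583), dt=1.5 → body Δ=(0.1100, 0.0199, 0.6875) → world pose (-0.2023, 0.2800, 0.9875)
step 4: ξ=(vx,vy,ωz)=(-0.2563, -0.0438, 0.1042), dt=0.5 → body Δ=(-0.1275, -0.0252, 0.0521) → world pose (-0.2515, 0.1597, 1.0396)
step 5: ξ=(vx,vy,ωz)=(0.1875, -0.1375, -0.4583), dt=0.5 → body Δ=(0.0851, -0.0788, -0.2292) → world pose (-0.1404, 0.1932, 0.8104)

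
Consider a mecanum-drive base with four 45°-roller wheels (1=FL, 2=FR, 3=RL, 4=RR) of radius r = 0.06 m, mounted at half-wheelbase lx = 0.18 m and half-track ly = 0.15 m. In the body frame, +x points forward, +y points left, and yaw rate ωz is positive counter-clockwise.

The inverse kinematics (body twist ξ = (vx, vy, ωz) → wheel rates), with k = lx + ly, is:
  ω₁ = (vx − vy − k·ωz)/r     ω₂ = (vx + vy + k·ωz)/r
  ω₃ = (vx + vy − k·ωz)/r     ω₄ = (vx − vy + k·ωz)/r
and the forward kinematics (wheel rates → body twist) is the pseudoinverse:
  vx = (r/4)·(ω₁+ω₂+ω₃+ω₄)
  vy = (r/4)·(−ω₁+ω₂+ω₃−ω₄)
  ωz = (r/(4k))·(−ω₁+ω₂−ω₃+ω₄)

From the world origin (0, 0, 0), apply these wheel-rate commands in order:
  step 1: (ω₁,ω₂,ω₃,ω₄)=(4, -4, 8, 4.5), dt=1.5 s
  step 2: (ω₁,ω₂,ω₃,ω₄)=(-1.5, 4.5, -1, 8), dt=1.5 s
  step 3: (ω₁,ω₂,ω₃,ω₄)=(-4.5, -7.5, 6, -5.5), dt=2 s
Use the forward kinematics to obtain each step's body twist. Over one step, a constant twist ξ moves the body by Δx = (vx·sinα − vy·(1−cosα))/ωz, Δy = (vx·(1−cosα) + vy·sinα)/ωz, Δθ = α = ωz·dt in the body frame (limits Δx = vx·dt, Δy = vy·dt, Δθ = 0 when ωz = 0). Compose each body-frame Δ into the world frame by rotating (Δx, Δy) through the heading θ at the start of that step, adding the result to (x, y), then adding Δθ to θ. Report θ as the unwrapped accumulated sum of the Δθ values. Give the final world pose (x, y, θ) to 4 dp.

(0.2096, 0.0310, -1.0795)

step 1: ξ=(vx,vy,ωz)=(0.1875, -0.0675, -0.5227), dt=1.5 → body Δ=(0.2156, -0.1959, -0.7841) → world pose (0.2156, -0.1959, -0.7841)
step 2: ξ=(vx,vy,ωz)=(0.1500, -0.0450, 0.6818), dt=1.5 → body Δ=(0.2194, 0.0490, 1.0227) → world pose (0.4056, -0.3161, 0.2386)
step 3: ξ=(vx,vy,ωz)=(-0.1725, 0.1275, -0.6591), dt=2.0 → body Δ=(-0.1083, 0.3836, -1.3182) → world pose (0.2096, 0.0310, -1.0795)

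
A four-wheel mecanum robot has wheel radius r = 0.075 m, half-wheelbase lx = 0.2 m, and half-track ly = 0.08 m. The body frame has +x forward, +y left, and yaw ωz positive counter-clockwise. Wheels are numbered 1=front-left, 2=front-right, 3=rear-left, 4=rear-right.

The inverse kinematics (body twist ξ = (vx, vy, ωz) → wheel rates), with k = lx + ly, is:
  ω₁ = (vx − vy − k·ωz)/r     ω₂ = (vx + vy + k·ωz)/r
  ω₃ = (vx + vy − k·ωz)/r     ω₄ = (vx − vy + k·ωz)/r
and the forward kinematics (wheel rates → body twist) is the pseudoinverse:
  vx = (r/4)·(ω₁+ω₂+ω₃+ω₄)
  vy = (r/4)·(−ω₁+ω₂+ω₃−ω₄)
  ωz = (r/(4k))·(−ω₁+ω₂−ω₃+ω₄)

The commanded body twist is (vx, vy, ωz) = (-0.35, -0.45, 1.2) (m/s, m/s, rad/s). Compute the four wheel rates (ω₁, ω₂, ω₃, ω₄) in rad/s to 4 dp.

(-3.1467, -6.1867, -15.1467, 5.8133)

k = lx + ly = 0.2 + 0.08 = 0.2800;  k·ωz = 0.2800·1.2 = 0.3360
ω₁ (FL) = (vx − vy − k·ωz)/r = -0.2360/0.075 = -3.1467
ω₂ (FR) = (vx + vy + k·ωz)/r = -0.4640/0.075 = -6.1867
ω₃ (RL) = (vx + vy − k·ωz)/r = -1.1360/0.075 = -15.1467
ω₄ (RR) = (vx − vy + k·ωz)/r = 0.4360/0.075 = 5.8133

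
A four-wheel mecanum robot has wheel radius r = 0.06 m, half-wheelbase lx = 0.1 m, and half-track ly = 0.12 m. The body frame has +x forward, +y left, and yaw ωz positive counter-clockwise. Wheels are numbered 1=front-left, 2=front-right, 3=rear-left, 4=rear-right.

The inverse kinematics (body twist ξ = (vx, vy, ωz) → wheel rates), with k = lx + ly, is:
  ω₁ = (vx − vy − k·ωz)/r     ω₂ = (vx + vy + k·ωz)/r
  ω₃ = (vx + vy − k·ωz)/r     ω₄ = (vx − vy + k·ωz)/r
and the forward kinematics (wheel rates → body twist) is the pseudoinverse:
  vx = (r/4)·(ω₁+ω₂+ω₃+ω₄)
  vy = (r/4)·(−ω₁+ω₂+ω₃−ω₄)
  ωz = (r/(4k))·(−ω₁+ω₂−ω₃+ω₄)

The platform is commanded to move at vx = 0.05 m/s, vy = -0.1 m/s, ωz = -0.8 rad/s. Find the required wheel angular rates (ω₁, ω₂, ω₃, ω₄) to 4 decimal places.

k = lx + ly = 0.1 + 0.12 = 0.2200;  k·ωz = 0.2200·-0.8 = -0.1760
ω₁ (FL) = (vx − vy − k·ωz)/r = 0.3260/0.06 = 5.4333
ω₂ (FR) = (vx + vy + k·ωz)/r = -0.2260/0.06 = -3.7667
ω₃ (RL) = (vx + vy − k·ωz)/r = 0.1260/0.06 = 2.1000
ω₄ (RR) = (vx − vy + k·ωz)/r = -0.0260/0.06 = -0.4333

(5.4333, -3.7667, 2.1000, -0.4333)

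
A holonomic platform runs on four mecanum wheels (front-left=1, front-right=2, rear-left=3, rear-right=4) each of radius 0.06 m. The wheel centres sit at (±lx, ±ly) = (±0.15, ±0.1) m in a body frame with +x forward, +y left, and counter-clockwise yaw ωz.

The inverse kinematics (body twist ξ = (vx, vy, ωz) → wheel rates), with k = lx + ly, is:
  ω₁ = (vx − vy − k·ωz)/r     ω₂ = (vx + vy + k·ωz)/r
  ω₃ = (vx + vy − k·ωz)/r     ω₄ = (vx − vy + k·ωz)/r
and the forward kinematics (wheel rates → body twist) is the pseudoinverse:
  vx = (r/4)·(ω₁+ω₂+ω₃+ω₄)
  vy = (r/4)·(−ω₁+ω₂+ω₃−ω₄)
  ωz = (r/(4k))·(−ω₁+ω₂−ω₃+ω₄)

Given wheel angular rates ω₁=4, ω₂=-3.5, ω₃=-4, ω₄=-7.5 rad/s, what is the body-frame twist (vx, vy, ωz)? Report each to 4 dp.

(-0.1650, -0.0600, -0.6600)

k = lx + ly = 0.15 + 0.1 = 0.2500
ω₁+ω₂+ω₃+ω₄ = -11.0000  →  vx = (0.06/4)·-11.0000 = -0.1650
−ω₁+ω₂+ω₃−ω₄ = -4.0000  →  vy = (0.06/4)·-4.0000 = -0.0600
−ω₁+ω₂−ω₃+ω₄ = -11.0000  →  ωz = (0.06/1.0000)·-11.0000 = -0.6600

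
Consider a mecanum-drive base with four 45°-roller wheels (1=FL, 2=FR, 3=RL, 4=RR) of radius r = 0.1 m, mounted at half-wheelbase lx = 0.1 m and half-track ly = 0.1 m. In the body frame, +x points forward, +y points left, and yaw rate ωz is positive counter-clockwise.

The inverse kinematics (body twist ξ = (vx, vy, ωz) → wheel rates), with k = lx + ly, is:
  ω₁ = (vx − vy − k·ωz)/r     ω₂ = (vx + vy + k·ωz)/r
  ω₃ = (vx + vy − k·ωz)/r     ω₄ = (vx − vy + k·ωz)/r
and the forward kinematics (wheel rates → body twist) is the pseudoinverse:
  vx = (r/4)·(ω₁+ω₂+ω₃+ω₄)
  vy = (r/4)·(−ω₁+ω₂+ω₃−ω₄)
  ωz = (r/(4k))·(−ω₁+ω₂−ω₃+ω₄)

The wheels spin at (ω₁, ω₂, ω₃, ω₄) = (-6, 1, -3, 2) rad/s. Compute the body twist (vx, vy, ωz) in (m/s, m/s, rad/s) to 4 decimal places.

(-0.1500, 0.0500, 1.5000)

k = lx + ly = 0.1 + 0.1 = 0.2000
ω₁+ω₂+ω₃+ω₄ = -6.0000  →  vx = (0.1/4)·-6.0000 = -0.1500
−ω₁+ω₂+ω₃−ω₄ = 2.0000  →  vy = (0.1/4)·2.0000 = 0.0500
−ω₁+ω₂−ω₃+ω₄ = 12.0000  →  ωz = (0.1/0.8000)·12.0000 = 1.5000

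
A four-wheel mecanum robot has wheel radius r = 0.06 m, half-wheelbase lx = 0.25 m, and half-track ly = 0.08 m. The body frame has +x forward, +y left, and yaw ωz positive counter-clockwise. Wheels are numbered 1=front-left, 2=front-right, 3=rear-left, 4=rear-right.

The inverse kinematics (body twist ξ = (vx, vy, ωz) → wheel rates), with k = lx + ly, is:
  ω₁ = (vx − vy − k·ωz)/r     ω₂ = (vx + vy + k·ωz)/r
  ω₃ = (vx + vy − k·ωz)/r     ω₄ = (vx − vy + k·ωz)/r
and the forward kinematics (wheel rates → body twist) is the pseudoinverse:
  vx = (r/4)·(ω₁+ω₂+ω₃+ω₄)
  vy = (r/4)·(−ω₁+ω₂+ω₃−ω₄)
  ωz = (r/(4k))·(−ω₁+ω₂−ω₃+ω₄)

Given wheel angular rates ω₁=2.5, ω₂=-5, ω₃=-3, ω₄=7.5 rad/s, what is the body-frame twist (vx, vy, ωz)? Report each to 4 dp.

(0.0300, -0.2700, 0.1364)

k = lx + ly = 0.25 + 0.08 = 0.3300
ω₁+ω₂+ω₃+ω₄ = 2.0000  →  vx = (0.06/4)·2.0000 = 0.0300
−ω₁+ω₂+ω₃−ω₄ = -18.0000  →  vy = (0.06/4)·-18.0000 = -0.2700
−ω₁+ω₂−ω₃+ω₄ = 3.0000  →  ωz = (0.06/1.3200)·3.0000 = 0.1364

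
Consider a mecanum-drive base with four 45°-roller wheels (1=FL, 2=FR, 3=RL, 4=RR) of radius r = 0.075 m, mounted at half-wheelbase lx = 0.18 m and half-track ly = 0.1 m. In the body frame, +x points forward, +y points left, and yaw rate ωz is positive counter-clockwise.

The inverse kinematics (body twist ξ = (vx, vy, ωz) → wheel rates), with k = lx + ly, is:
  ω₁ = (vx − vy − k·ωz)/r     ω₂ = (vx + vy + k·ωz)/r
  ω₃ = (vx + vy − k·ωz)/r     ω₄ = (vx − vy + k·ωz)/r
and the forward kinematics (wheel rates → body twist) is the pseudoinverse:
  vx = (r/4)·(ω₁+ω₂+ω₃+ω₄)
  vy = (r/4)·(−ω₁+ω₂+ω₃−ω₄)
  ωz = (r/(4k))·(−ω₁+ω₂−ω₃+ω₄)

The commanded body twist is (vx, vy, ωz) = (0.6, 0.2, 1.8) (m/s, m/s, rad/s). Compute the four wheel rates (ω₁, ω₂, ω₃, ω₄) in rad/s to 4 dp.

(-1.3867, 17.3867, 3.9467, 12.0533)

k = lx + ly = 0.18 + 0.1 = 0.2800;  k·ωz = 0.2800·1.8 = 0.5040
ω₁ (FL) = (vx − vy − k·ωz)/r = -0.1040/0.075 = -1.3867
ω₂ (FR) = (vx + vy + k·ωz)/r = 1.3040/0.075 = 17.3867
ω₃ (RL) = (vx + vy − k·ωz)/r = 0.2960/0.075 = 3.9467
ω₄ (RR) = (vx − vy + k·ωz)/r = 0.9040/0.075 = 12.0533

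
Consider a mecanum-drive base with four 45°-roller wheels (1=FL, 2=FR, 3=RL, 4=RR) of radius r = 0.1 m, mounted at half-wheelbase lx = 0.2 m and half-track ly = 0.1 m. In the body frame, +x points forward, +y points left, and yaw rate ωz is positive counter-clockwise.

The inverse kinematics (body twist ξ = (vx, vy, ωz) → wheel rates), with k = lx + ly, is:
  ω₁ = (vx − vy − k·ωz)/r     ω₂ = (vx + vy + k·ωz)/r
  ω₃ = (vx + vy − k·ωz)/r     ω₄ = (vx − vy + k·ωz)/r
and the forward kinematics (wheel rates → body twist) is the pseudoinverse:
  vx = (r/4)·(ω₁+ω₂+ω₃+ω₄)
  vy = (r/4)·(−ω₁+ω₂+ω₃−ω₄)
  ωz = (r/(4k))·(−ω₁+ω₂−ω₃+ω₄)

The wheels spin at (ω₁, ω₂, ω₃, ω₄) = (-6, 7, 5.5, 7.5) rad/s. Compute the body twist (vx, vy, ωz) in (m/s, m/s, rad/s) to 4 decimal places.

k = lx + ly = 0.2 + 0.1 = 0.3000
ω₁+ω₂+ω₃+ω₄ = 14.0000  →  vx = (0.1/4)·14.0000 = 0.3500
−ω₁+ω₂+ω₃−ω₄ = 11.0000  →  vy = (0.1/4)·11.0000 = 0.2750
−ω₁+ω₂−ω₃+ω₄ = 15.0000  →  ωz = (0.1/1.2000)·15.0000 = 1.2500

(0.3500, 0.2750, 1.2500)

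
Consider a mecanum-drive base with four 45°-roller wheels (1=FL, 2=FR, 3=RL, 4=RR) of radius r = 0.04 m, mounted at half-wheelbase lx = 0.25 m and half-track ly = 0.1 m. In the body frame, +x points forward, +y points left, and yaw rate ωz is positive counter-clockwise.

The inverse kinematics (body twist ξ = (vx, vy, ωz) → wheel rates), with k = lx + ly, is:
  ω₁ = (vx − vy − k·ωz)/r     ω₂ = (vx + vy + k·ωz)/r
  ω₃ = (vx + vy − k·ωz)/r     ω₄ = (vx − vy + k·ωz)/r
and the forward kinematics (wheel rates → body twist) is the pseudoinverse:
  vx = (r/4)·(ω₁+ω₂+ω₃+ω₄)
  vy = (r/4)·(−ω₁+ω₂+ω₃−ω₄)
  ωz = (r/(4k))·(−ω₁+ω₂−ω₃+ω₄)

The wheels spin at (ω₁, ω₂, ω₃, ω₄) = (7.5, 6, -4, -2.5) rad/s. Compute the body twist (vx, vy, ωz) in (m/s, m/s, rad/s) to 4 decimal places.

k = lx + ly = 0.25 + 0.1 = 0.3500
ω₁+ω₂+ω₃+ω₄ = 7.0000  →  vx = (0.04/4)·7.0000 = 0.0700
−ω₁+ω₂+ω₃−ω₄ = -3.0000  →  vy = (0.04/4)·-3.0000 = -0.0300
−ω₁+ω₂−ω₃+ω₄ = 0.0000  →  ωz = (0.04/1.4000)·0.0000 = 0.0000

(0.0700, -0.0300, 0.0000)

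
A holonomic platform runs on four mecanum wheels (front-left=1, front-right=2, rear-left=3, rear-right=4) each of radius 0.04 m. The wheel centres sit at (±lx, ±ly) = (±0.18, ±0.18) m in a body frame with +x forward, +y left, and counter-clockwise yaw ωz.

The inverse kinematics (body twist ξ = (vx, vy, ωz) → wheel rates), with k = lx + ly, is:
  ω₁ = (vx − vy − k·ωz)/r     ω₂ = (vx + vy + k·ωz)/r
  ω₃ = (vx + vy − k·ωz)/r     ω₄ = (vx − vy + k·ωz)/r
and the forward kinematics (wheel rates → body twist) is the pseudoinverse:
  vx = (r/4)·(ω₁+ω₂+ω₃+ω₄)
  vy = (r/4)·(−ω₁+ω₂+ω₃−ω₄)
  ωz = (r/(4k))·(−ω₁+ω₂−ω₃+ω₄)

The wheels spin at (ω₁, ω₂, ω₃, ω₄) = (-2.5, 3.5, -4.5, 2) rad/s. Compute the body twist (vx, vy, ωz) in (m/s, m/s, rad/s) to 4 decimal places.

(-0.0150, -0.0050, 0.3472)

k = lx + ly = 0.18 + 0.18 = 0.3600
ω₁+ω₂+ω₃+ω₄ = -1.5000  →  vx = (0.04/4)·-1.5000 = -0.0150
−ω₁+ω₂+ω₃−ω₄ = -0.5000  →  vy = (0.04/4)·-0.5000 = -0.0050
−ω₁+ω₂−ω₃+ω₄ = 12.5000  →  ωz = (0.04/1.4400)·12.5000 = 0.3472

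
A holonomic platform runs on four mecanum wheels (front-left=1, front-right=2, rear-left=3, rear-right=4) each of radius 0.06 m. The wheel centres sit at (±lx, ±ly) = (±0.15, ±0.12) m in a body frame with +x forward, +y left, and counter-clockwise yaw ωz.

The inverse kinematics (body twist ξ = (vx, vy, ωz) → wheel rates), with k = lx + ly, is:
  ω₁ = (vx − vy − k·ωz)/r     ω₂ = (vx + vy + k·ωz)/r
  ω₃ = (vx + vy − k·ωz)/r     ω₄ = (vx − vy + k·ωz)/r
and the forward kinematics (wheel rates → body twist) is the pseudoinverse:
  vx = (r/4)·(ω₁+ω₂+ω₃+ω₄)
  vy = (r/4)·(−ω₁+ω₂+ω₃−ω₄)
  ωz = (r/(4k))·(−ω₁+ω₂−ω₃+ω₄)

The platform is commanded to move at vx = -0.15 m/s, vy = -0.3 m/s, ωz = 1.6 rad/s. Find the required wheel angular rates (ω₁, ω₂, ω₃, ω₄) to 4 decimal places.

k = lx + ly = 0.15 + 0.12 = 0.2700;  k·ωz = 0.2700·1.6 = 0.4320
ω₁ (FL) = (vx − vy − k·ωz)/r = -0.2820/0.06 = -4.7000
ω₂ (FR) = (vx + vy + k·ωz)/r = -0.0180/0.06 = -0.3000
ω₃ (RL) = (vx + vy − k·ωz)/r = -0.8820/0.06 = -14.7000
ω₄ (RR) = (vx − vy + k·ωz)/r = 0.5820/0.06 = 9.7000

(-4.7000, -0.3000, -14.7000, 9.7000)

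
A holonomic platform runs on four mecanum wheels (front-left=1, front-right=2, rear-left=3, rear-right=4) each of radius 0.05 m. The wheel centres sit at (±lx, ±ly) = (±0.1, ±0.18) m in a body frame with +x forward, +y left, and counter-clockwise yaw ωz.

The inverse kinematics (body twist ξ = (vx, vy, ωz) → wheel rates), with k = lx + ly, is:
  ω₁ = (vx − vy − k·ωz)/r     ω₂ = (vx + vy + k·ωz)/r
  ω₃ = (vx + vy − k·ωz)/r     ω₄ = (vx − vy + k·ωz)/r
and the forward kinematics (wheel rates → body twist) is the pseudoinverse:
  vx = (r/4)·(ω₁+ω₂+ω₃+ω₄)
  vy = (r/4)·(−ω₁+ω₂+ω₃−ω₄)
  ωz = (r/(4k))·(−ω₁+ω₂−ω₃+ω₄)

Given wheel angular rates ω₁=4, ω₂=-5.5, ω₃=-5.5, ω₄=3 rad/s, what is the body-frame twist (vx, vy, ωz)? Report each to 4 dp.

k = lx + ly = 0.1 + 0.18 = 0.2800
ω₁+ω₂+ω₃+ω₄ = -4.0000  →  vx = (0.05/4)·-4.0000 = -0.0500
−ω₁+ω₂+ω₃−ω₄ = -18.0000  →  vy = (0.05/4)·-18.0000 = -0.2250
−ω₁+ω₂−ω₃+ω₄ = -1.0000  →  ωz = (0.05/1.1200)·-1.0000 = -0.0446

(-0.0500, -0.2250, -0.0446)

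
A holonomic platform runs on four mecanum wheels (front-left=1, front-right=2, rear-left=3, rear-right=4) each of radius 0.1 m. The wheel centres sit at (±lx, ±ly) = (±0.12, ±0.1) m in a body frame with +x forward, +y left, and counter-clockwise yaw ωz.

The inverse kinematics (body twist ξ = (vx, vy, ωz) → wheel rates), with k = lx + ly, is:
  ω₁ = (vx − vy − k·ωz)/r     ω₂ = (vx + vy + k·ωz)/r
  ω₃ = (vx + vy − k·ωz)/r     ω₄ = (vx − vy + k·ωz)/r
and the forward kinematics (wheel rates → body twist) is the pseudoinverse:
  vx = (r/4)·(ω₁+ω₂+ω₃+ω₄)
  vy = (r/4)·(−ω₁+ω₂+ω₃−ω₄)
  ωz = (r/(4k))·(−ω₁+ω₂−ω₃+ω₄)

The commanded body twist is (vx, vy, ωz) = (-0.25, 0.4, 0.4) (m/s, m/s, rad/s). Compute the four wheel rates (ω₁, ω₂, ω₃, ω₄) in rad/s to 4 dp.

(-7.3800, 2.3800, 0.6200, -5.6200)

k = lx + ly = 0.12 + 0.1 = 0.2200;  k·ωz = 0.2200·0.4 = 0.0880
ω₁ (FL) = (vx − vy − k·ωz)/r = -0.7380/0.1 = -7.3800
ω₂ (FR) = (vx + vy + k·ωz)/r = 0.2380/0.1 = 2.3800
ω₃ (RL) = (vx + vy − k·ωz)/r = 0.0620/0.1 = 0.6200
ω₄ (RR) = (vx − vy + k·ωz)/r = -0.5620/0.1 = -5.6200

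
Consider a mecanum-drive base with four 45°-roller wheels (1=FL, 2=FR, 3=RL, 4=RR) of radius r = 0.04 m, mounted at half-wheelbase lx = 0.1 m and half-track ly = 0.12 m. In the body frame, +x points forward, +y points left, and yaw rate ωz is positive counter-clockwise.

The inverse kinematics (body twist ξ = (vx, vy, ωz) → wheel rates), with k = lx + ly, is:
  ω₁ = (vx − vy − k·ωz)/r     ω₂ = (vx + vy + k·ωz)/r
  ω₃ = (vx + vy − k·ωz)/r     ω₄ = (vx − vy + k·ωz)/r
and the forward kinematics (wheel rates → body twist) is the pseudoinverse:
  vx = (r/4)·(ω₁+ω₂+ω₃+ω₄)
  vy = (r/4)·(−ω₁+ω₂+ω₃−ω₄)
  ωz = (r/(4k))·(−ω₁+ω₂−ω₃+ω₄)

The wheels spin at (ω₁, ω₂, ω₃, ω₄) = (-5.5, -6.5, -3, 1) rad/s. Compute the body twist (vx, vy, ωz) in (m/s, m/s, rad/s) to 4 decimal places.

(-0.1400, -0.0500, 0.1364)

k = lx + ly = 0.1 + 0.12 = 0.2200
ω₁+ω₂+ω₃+ω₄ = -14.0000  →  vx = (0.04/4)·-14.0000 = -0.1400
−ω₁+ω₂+ω₃−ω₄ = -5.0000  →  vy = (0.04/4)·-5.0000 = -0.0500
−ω₁+ω₂−ω₃+ω₄ = 3.0000  →  ωz = (0.04/0.8800)·3.0000 = 0.1364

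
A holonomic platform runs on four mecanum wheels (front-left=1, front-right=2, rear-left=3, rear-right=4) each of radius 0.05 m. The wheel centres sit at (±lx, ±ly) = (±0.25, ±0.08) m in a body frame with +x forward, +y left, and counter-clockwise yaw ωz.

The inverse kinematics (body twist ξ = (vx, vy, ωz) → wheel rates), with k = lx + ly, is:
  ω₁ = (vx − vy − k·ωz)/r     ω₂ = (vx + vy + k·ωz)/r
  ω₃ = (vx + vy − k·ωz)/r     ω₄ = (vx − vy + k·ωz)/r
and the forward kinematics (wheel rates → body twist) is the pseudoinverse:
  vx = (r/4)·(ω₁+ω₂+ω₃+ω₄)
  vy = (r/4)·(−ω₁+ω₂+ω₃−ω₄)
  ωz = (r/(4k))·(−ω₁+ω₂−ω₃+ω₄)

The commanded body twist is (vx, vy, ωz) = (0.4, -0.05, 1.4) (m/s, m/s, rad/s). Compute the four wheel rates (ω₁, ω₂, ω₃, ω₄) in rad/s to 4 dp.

(-0.2400, 16.2400, -2.2400, 18.2400)

k = lx + ly = 0.25 + 0.08 = 0.3300;  k·ωz = 0.3300·1.4 = 0.4620
ω₁ (FL) = (vx − vy − k·ωz)/r = -0.0120/0.05 = -0.2400
ω₂ (FR) = (vx + vy + k·ωz)/r = 0.8120/0.05 = 16.2400
ω₃ (RL) = (vx + vy − k·ωz)/r = -0.1120/0.05 = -2.2400
ω₄ (RR) = (vx − vy + k·ωz)/r = 0.9120/0.05 = 18.2400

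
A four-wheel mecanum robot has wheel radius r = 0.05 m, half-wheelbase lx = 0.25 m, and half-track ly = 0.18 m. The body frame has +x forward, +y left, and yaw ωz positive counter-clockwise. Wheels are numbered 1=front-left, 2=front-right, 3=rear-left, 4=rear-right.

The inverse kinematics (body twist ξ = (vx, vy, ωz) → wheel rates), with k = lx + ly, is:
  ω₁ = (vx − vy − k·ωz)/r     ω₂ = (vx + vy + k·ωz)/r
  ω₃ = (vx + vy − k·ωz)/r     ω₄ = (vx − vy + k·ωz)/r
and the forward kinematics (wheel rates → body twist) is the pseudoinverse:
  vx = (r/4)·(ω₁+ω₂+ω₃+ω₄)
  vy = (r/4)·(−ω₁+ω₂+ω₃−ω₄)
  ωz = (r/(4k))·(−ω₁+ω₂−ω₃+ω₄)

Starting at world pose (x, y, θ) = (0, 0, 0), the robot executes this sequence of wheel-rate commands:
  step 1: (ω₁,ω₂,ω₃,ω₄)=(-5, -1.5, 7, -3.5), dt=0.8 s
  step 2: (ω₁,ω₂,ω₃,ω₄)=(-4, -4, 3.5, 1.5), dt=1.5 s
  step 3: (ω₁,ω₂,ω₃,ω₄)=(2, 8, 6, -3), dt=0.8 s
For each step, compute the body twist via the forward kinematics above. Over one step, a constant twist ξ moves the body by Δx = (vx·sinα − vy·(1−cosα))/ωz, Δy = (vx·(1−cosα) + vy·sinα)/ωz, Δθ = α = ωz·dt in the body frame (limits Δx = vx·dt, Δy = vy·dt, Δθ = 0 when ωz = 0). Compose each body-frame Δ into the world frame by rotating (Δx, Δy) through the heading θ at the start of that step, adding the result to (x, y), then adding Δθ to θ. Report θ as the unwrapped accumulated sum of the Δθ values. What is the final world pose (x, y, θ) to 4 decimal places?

(0.1010, 0.2974, -0.3198)

step 1: ξ=(vx,vy,ωz)=(-0.0375, 0.1750, -0.2035), dt=0.8 → body Δ=(-0.0185, 0.1418, -0.1628) → world pose (-0.0185, 0.1418, -0.1628)
step 2: ξ=(vx,vy,ωz)=(-0.0375, 0.0250, -0.0581), dt=1.5 → body Δ=(-0.0545, 0.0399, -0.0872) → world pose (-0.0659, 0.1900, -0.2500)
step 3: ξ=(vx,vy,ωz)=(0.1625, 0.1875, -0.0872), dt=0.8 → body Δ=(0.1351, 0.1453, -0.0698) → world pose (0.1010, 0.2974, -0.3198)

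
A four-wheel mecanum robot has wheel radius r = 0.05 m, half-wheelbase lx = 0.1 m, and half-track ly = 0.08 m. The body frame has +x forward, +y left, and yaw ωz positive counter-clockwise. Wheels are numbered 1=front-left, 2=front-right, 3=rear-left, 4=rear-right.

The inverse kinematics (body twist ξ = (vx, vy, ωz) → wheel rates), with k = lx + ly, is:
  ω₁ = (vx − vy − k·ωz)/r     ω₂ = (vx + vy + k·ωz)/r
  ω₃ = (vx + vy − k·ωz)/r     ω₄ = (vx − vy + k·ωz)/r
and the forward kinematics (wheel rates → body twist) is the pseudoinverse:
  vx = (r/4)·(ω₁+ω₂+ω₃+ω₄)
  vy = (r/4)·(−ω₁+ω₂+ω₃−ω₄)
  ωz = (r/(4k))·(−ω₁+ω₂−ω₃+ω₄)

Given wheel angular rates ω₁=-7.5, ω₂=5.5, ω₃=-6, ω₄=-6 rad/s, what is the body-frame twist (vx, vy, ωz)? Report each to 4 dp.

k = lx + ly = 0.1 + 0.08 = 0.1800
ω₁+ω₂+ω₃+ω₄ = -14.0000  →  vx = (0.05/4)·-14.0000 = -0.1750
−ω₁+ω₂+ω₃−ω₄ = 13.0000  →  vy = (0.05/4)·13.0000 = 0.1625
−ω₁+ω₂−ω₃+ω₄ = 13.0000  →  ωz = (0.05/0.7200)·13.0000 = 0.9028

(-0.1750, 0.1625, 0.9028)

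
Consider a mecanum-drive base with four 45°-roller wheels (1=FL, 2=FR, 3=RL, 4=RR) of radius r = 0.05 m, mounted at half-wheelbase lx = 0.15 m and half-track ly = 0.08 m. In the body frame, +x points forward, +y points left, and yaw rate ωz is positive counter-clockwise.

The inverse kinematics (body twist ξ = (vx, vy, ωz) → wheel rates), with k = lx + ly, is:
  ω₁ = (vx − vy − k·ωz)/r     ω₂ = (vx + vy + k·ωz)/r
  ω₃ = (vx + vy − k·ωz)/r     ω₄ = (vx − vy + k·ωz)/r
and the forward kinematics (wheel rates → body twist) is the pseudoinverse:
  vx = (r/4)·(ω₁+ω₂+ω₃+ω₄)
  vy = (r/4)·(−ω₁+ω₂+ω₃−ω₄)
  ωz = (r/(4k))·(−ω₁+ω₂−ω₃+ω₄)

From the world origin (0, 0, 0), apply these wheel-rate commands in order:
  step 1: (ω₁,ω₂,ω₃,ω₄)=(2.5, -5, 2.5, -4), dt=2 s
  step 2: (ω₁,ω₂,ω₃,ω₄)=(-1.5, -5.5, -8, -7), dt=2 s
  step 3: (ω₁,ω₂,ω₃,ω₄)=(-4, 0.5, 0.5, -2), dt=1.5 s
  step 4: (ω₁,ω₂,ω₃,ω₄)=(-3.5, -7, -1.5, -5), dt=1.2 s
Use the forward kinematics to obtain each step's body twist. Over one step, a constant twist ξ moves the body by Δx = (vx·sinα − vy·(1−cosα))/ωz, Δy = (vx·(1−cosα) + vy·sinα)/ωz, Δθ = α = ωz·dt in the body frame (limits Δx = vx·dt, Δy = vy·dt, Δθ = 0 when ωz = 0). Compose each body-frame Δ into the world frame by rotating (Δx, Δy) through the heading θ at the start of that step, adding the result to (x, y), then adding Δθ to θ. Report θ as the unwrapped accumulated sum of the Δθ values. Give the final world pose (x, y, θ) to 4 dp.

(0.0890, 0.9088, -2.1413)

step 1: ξ=(vx,vy,ωz)=(-0.0500, -0.0125, -0.7609), dt=2.0 → body Δ=(-0.0813, 0.0461, -1.5217) → world pose (-0.0813, 0.0461, -1.5217)
step 2: ξ=(vx,vy,ωz)=(-0.2750, -0.0625, -0.1630), dt=2.0 → body Δ=(-0.5605, -0.0339, -0.3261) → world pose (-0.1426, 0.6043, -1.8478)
step 3: ξ=(vx,vy,ωz)=(-0.0625, 0.0875, 0.1087), dt=1.5 → body Δ=(-0.1040, 0.1230, 0.1630) → world pose (0.0042, 0.6706, -1.6848)
step 4: ξ=(vx,vy,ωz)=(-0.2125, 0.0000, -0.3804), dt=1.2 → body Δ=(-0.2462, 0.0572, -0.4565) → world pose (0.0890, 0.9088, -2.1413)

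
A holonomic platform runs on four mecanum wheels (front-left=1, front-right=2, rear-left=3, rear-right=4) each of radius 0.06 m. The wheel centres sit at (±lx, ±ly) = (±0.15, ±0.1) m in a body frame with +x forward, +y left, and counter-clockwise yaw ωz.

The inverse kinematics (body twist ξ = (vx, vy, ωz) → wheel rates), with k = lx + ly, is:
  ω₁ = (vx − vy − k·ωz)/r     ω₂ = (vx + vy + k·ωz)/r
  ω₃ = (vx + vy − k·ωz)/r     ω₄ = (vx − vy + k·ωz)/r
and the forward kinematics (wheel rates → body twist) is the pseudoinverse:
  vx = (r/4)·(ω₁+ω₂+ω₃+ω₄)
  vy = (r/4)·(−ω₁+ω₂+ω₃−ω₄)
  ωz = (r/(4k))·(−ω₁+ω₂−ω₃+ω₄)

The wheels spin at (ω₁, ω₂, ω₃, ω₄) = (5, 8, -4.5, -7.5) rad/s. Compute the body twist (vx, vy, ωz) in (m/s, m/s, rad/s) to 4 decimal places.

(0.0150, 0.0900, 0.0000)

k = lx + ly = 0.15 + 0.1 = 0.2500
ω₁+ω₂+ω₃+ω₄ = 1.0000  →  vx = (0.06/4)·1.0000 = 0.0150
−ω₁+ω₂+ω₃−ω₄ = 6.0000  →  vy = (0.06/4)·6.0000 = 0.0900
−ω₁+ω₂−ω₃+ω₄ = 0.0000  →  ωz = (0.06/1.0000)·0.0000 = 0.0000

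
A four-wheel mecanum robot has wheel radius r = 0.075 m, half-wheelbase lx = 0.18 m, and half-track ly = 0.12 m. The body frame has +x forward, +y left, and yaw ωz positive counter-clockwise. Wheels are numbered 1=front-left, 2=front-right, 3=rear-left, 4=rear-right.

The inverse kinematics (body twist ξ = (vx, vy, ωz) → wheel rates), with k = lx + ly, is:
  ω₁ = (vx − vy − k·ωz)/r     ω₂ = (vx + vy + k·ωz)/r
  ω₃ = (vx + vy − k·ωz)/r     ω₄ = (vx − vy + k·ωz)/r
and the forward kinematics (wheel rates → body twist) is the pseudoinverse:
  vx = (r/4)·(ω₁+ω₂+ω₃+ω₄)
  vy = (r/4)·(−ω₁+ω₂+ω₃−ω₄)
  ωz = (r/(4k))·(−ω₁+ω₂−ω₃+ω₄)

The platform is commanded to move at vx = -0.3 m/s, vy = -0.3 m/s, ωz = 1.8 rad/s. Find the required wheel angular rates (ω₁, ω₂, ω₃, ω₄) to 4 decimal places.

k = lx + ly = 0.18 + 0.12 = 0.3000;  k·ωz = 0.3000·1.8 = 0.5400
ω₁ (FL) = (vx − vy − k·ωz)/r = -0.5400/0.075 = -7.2000
ω₂ (FR) = (vx + vy + k·ωz)/r = -0.0600/0.075 = -0.8000
ω₃ (RL) = (vx + vy − k·ωz)/r = -1.1400/0.075 = -15.2000
ω₄ (RR) = (vx − vy + k·ωz)/r = 0.5400/0.075 = 7.2000

(-7.2000, -0.8000, -15.2000, 7.2000)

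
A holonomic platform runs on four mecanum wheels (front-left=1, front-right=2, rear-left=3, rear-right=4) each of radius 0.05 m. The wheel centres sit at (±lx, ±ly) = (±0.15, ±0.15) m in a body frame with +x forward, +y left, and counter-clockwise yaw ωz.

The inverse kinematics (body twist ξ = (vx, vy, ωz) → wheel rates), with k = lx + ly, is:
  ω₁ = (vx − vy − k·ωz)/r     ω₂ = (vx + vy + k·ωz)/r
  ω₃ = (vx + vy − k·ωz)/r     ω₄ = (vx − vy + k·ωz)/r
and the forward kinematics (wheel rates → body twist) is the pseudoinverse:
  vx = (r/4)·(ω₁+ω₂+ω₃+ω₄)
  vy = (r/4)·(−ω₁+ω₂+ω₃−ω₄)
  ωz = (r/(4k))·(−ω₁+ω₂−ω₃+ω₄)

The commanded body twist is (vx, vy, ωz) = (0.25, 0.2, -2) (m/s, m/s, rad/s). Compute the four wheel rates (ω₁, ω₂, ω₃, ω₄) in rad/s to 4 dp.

(13.0000, -3.0000, 21.0000, -11.0000)

k = lx + ly = 0.15 + 0.15 = 0.3000;  k·ωz = 0.3000·-2 = -0.6000
ω₁ (FL) = (vx − vy − k·ωz)/r = 0.6500/0.05 = 13.0000
ω₂ (FR) = (vx + vy + k·ωz)/r = -0.1500/0.05 = -3.0000
ω₃ (RL) = (vx + vy − k·ωz)/r = 1.0500/0.05 = 21.0000
ω₄ (RR) = (vx − vy + k·ωz)/r = -0.5500/0.05 = -11.0000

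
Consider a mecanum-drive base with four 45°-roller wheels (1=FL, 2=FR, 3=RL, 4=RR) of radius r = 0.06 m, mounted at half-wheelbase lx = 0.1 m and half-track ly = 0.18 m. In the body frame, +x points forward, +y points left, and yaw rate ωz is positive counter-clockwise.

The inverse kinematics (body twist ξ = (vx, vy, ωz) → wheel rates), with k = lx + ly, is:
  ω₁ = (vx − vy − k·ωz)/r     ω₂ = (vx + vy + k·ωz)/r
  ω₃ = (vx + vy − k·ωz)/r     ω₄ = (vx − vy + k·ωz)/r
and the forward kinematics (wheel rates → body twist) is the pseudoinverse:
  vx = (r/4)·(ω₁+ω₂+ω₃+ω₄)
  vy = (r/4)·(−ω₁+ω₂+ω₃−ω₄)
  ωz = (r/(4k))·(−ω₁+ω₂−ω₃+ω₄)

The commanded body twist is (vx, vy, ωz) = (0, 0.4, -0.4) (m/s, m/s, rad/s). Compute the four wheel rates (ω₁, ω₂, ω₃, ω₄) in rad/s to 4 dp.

(-4.8000, 4.8000, 8.5333, -8.5333)

k = lx + ly = 0.1 + 0.18 = 0.2800;  k·ωz = 0.2800·-0.4 = -0.1120
ω₁ (FL) = (vx − vy − k·ωz)/r = -0.2880/0.06 = -4.8000
ω₂ (FR) = (vx + vy + k·ωz)/r = 0.2880/0.06 = 4.8000
ω₃ (RL) = (vx + vy − k·ωz)/r = 0.5120/0.06 = 8.5333
ω₄ (RR) = (vx − vy + k·ωz)/r = -0.5120/0.06 = -8.5333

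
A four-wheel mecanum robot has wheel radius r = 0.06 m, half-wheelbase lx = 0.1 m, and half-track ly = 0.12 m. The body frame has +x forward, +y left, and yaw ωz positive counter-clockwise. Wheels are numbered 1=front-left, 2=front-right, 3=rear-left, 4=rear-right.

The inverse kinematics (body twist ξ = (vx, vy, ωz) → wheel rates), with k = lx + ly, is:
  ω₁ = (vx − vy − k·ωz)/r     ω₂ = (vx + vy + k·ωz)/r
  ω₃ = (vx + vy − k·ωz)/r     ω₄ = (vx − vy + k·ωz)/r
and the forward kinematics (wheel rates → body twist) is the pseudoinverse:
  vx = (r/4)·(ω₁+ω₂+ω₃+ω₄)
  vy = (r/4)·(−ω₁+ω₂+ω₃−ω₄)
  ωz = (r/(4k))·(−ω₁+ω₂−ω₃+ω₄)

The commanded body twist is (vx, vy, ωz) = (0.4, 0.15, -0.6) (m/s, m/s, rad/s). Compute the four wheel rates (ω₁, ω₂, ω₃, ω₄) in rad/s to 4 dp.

(6.3667, 6.9667, 11.3667, 1.9667)

k = lx + ly = 0.1 + 0.12 = 0.2200;  k·ωz = 0.2200·-0.6 = -0.1320
ω₁ (FL) = (vx − vy − k·ωz)/r = 0.3820/0.06 = 6.3667
ω₂ (FR) = (vx + vy + k·ωz)/r = 0.4180/0.06 = 6.9667
ω₃ (RL) = (vx + vy − k·ωz)/r = 0.6820/0.06 = 11.3667
ω₄ (RR) = (vx − vy + k·ωz)/r = 0.1180/0.06 = 1.9667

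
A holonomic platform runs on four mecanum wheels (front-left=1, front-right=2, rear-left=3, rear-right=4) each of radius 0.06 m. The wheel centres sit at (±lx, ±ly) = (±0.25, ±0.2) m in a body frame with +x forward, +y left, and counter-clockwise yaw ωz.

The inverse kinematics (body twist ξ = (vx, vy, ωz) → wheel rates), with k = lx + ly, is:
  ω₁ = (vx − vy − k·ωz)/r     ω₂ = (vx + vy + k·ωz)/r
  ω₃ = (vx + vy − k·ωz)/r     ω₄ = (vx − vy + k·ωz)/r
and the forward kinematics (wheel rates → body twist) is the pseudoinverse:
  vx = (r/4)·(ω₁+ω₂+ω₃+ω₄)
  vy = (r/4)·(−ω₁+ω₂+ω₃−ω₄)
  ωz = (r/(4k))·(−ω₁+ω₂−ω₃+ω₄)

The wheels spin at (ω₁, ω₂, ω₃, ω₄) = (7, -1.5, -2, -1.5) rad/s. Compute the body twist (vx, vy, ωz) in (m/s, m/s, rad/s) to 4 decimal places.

k = lx + ly = 0.25 + 0.2 = 0.4500
ω₁+ω₂+ω₃+ω₄ = 2.0000  →  vx = (0.06/4)·2.0000 = 0.0300
−ω₁+ω₂+ω₃−ω₄ = -9.0000  →  vy = (0.06/4)·-9.0000 = -0.1350
−ω₁+ω₂−ω₃+ω₄ = -8.0000  →  ωz = (0.06/1.8000)·-8.0000 = -0.2667

(0.0300, -0.1350, -0.2667)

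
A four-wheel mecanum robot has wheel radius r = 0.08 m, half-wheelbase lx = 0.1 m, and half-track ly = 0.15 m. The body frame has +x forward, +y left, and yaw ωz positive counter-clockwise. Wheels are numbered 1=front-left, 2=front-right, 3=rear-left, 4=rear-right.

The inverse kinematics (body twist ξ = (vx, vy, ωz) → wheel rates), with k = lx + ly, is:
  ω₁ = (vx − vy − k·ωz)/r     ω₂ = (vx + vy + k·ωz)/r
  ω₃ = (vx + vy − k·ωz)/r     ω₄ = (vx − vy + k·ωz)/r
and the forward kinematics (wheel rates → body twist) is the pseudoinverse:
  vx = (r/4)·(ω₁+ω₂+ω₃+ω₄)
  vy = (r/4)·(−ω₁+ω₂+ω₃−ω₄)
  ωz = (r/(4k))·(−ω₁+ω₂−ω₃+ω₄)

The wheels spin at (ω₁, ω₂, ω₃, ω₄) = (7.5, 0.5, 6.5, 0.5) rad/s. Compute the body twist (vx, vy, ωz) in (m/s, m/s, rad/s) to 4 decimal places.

(0.3000, -0.0200, -1.0400)

k = lx + ly = 0.1 + 0.15 = 0.2500
ω₁+ω₂+ω₃+ω₄ = 15.0000  →  vx = (0.08/4)·15.0000 = 0.3000
−ω₁+ω₂+ω₃−ω₄ = -1.0000  →  vy = (0.08/4)·-1.0000 = -0.0200
−ω₁+ω₂−ω₃+ω₄ = -13.0000  →  ωz = (0.08/1.0000)·-13.0000 = -1.0400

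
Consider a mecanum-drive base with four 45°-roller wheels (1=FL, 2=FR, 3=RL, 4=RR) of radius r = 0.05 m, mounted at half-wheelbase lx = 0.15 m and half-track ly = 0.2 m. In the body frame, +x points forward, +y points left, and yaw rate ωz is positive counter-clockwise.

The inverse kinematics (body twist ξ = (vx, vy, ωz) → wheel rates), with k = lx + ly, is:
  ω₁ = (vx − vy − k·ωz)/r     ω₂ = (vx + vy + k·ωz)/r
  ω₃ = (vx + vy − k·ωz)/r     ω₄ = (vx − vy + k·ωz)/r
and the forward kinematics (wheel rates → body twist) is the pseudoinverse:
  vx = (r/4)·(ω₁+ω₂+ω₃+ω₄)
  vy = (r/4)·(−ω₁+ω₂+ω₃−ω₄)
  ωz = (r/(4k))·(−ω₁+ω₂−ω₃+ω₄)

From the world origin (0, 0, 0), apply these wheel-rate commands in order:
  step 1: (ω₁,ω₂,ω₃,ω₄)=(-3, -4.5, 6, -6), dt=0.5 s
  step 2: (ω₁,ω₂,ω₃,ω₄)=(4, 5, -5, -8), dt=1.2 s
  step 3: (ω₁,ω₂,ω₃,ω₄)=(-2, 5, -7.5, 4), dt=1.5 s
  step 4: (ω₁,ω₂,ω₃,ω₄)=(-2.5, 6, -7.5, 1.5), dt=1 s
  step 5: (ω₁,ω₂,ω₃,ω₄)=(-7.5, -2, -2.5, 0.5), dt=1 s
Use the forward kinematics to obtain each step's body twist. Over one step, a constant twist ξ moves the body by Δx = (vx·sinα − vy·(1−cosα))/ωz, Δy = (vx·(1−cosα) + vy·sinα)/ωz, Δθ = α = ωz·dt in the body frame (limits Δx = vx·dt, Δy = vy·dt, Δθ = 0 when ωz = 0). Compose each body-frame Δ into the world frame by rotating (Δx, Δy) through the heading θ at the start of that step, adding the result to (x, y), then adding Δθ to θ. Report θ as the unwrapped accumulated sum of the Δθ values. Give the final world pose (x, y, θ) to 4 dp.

step 1: ξ=(vx,vy,ωz)=(-0.0938, 0.1313, -0.4821), dt=0.5 → body Δ=(-0.0386, 0.0706, -0.2411) → world pose (-0.0386, 0.0706, -0.2411)
step 2: ξ=(vx,vy,ωz)=(-0.0500, 0.0500, -0.0714), dt=1.2 → body Δ=(-0.0574, 0.0625, -0.0857) → world pose (-0.0793, 0.1450, -0.3268)
step 3: ξ=(vx,vy,ωz)=(-0.0062, -0.0563, 0.6607), dt=1.5 → body Δ=(0.0306, -0.0755, 0.9911) → world pose (-0.0746, 0.0637, 0.6643)
step 4: ξ=(vx,vy,ωz)=(-0.0312, -0.0062, 0.6250), dt=1.0 → body Δ=(-0.0274, -0.0153, 0.6250) → world pose (-0.0867, 0.0348, 1.2893)
step 5: ξ=(vx,vy,ωz)=(-0.1437, 0.0312, 0.3036), dt=1.0 → body Δ=(-0.1463, 0.0091, 0.3036) → world pose (-0.1361, -0.1032, 1.5929)

(-0.1361, -0.1032, 1.5929)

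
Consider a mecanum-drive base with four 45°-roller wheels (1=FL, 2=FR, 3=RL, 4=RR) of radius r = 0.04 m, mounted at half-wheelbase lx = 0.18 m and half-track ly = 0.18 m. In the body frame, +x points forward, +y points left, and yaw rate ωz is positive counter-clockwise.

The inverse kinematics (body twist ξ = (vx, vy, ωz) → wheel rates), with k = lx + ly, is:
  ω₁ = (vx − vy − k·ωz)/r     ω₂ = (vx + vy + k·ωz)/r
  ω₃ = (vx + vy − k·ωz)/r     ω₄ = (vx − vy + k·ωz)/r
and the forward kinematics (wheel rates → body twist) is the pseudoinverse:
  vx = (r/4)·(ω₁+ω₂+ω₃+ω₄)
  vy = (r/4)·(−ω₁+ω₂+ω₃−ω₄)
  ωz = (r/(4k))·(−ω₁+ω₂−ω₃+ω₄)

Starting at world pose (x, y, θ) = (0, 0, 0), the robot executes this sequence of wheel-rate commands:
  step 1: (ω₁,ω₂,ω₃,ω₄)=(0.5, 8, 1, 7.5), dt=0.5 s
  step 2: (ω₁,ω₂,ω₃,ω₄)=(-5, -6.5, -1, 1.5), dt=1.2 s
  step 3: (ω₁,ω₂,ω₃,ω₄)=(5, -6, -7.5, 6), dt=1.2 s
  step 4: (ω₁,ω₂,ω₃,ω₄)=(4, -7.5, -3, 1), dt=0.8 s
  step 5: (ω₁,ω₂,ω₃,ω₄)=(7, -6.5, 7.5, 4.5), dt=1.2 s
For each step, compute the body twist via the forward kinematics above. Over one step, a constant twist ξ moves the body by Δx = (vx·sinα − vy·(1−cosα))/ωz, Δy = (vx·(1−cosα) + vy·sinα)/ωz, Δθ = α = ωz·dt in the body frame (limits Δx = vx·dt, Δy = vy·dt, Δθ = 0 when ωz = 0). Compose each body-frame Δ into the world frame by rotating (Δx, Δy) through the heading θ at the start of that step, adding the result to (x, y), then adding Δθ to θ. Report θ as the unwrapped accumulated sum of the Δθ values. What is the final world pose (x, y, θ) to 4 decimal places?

(0.1301, -0.6259, -0.4056)

step 1: ξ=(vx,vy,ωz)=(0.1700, 0.0100, 0.3889), dt=0.5 → body Δ=(0.0840, 0.0132, 0.1944) → world pose (0.0840, 0.0132, 0.1944)
step 2: ξ=(vx,vy,ωz)=(-0.1100, -0.0400, 0.0278), dt=1.2 → body Δ=(-0.1312, -0.0502, 0.0333) → world pose (-0.0350, -0.0614, 0.2278)
step 3: ξ=(vx,vy,ωz)=(-0.0250, -0.2450, 0.0694), dt=1.2 → body Δ=(-0.0177, -0.2949, 0.0833) → world pose (0.0143, -0.3527, 0.3111)
step 4: ξ=(vx,vy,ωz)=(-0.0550, -0.1550, -0.2083), dt=0.8 → body Δ=(-0.0541, -0.1198, -0.1667) → world pose (-0.0005, -0.4833, 0.1444)
step 5: ξ=(vx,vy,ωz)=(0.1250, -0.1050, -0.4583), dt=1.2 → body Δ=(0.1088, -0.1600, -0.5500) → world pose (0.1301, -0.6259, -0.4056)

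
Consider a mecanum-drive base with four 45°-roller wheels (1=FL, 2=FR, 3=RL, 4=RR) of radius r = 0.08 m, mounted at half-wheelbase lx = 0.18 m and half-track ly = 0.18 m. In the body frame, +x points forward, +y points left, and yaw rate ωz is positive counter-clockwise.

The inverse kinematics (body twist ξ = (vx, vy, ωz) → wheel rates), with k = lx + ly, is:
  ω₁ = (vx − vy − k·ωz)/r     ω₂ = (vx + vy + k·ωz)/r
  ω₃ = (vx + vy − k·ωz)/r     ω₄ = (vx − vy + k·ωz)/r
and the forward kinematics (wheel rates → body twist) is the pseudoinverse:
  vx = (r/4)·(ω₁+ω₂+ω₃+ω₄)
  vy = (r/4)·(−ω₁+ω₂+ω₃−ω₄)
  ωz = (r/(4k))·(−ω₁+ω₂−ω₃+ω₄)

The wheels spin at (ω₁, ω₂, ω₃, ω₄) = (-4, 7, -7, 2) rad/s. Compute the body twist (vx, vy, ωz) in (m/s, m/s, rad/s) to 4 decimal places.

k = lx + ly = 0.18 + 0.18 = 0.3600
ω₁+ω₂+ω₃+ω₄ = -2.0000  →  vx = (0.08/4)·-2.0000 = -0.0400
−ω₁+ω₂+ω₃−ω₄ = 2.0000  →  vy = (0.08/4)·2.0000 = 0.0400
−ω₁+ω₂−ω₃+ω₄ = 20.0000  →  ωz = (0.08/1.4400)·20.0000 = 1.1111

(-0.0400, 0.0400, 1.1111)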